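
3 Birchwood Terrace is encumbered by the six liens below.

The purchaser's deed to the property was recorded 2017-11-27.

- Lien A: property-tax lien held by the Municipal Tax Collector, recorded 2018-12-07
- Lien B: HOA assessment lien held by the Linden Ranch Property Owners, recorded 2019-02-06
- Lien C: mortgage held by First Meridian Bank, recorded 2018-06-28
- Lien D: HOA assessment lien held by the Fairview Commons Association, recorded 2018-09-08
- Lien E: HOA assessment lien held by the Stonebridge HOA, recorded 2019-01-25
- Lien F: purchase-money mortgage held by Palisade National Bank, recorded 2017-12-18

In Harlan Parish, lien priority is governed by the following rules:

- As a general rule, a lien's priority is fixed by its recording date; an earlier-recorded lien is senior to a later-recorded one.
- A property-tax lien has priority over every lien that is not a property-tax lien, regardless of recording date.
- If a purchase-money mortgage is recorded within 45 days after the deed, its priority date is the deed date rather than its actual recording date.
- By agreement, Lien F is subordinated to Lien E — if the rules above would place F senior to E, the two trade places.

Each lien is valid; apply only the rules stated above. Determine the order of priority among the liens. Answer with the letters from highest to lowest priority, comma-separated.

First, effective dates: F relates back to the deed date 2017-11-27.
A, as a property-tax lien, has superpriority and ranks first.
Remaining liens by effective date: F (2017-11-27), C (2018-06-28), D (2018-09-08), E (2019-01-25), B (2019-02-06).
Because F would otherwise rank above E, the subordination swaps them.

A, E, C, D, F, B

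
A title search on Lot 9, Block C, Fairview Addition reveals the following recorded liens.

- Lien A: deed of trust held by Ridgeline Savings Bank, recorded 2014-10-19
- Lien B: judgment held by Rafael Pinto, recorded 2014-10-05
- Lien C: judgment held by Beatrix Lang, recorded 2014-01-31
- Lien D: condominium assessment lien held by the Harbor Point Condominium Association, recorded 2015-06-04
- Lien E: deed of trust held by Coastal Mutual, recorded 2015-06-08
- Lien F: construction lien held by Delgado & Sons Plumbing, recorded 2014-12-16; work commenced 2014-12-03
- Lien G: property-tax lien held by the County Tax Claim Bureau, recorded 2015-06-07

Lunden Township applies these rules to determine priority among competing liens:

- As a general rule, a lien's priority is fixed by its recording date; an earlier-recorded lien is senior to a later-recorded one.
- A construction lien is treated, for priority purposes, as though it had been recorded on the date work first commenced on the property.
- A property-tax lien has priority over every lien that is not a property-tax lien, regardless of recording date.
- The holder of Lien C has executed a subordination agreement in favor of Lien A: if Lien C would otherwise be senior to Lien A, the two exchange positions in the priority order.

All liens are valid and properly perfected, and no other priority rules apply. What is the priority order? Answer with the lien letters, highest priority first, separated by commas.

G, A, B, C, F, D, E

Effective dates after the stated exceptions: F's effective date is 2014-12-03, when work began.
G, as a property-tax lien, has superpriority and ranks first.
Remaining liens by effective date: C (2014-01-31), B (2014-10-05), A (2014-10-19), F (2014-12-03), D (2015-06-04), E (2015-06-08).
The subordination applies — C was senior to A — so C and A swap.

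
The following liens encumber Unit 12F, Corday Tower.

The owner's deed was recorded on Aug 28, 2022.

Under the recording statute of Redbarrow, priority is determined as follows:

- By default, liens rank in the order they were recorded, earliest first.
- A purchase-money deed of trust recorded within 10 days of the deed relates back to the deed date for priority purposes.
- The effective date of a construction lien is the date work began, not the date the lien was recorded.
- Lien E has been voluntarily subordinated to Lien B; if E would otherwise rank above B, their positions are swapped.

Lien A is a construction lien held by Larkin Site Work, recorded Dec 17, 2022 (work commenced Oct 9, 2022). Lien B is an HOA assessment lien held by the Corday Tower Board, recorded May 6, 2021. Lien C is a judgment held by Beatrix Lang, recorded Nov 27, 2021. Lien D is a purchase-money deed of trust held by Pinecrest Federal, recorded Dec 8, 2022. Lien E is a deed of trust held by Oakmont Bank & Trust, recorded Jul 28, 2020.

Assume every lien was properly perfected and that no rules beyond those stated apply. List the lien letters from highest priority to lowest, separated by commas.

Effective dates after the stated exceptions: A's effective date is Oct 9, 2022, when work began; D was recorded 102 days after the deed — beyond 10 days — so no relation-back applies.
Ordering by effective date: E (Jul 28, 2020), B (May 6, 2021), C (Nov 27, 2021), A (Oct 9, 2022), D (Dec 8, 2022).
E would otherwise be senior to B, so under the subordination agreement E and B exchange positions.

B, E, C, A, D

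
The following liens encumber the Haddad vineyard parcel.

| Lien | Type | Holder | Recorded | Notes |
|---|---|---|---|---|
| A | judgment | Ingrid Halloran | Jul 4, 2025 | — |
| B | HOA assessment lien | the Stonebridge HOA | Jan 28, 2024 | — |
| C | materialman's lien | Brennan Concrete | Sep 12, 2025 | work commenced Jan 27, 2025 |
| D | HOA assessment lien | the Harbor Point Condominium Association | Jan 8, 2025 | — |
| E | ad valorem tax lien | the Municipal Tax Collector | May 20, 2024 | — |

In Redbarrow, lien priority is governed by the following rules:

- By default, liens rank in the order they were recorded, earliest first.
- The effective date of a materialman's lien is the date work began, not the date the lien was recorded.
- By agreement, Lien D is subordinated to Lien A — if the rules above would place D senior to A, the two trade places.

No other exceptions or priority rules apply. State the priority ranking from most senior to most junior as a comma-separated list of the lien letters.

Effective dates after the stated exceptions: C is treated as recorded Jan 27, 2025, the work-commencement date.
Sorted by effective date: B (Jan 28, 2024), E (May 20, 2024), D (Jan 8, 2025), C (Jan 27, 2025), A (Jul 4, 2025).
Because D would otherwise rank above A, the subordination swaps them.

B, E, A, C, D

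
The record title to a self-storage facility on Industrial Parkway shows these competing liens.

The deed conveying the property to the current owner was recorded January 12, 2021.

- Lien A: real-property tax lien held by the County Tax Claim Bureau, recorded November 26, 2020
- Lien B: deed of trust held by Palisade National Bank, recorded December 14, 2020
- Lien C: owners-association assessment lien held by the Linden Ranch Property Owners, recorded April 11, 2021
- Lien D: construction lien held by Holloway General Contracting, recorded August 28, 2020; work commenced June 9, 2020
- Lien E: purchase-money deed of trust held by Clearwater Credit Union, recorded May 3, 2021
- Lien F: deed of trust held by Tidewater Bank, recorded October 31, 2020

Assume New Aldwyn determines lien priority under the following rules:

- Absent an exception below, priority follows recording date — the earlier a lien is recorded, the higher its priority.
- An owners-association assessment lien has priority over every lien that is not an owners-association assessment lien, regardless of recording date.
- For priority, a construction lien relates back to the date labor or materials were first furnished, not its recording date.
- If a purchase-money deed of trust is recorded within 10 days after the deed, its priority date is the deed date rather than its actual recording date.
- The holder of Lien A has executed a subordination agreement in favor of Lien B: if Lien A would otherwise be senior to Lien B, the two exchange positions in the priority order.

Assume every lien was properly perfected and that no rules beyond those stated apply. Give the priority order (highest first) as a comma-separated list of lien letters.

Adjusting effective dates: D is treated as recorded June 9, 2020, the work-commencement date; E missed the 10-day window (111 days after the deed), so its recording date stands.
As an owners-association assessment lien, C is senior to every other lien.
Ordering the rest by effective date: D (June 9, 2020), F (October 31, 2020), A (November 26, 2020), B (December 14, 2020), E (May 3, 2021).
A is senior to B before the subordination, so the two trade places.

C, D, F, B, A, E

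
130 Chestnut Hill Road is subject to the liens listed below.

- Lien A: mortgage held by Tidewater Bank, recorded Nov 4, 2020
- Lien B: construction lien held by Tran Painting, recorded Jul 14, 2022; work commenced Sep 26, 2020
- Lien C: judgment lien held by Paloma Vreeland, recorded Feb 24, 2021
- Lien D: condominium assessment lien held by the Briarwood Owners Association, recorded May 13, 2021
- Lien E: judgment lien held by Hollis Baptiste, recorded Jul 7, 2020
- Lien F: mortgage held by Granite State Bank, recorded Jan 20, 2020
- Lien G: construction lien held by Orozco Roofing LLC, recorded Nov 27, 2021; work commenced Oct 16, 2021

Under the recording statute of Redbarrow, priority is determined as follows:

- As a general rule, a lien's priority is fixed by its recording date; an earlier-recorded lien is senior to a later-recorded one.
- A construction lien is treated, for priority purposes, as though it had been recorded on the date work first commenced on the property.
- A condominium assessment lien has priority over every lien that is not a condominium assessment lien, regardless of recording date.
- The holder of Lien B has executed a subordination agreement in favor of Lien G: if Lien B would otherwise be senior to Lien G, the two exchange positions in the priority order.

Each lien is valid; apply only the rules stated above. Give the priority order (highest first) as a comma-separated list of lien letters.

D, F, E, G, A, C, B

Effective dates: B's effective date is Sep 26, 2020, when work began; G is treated as recorded Oct 16, 2021, the work-commencement date.
D, as a condominium assessment lien, has superpriority and ranks first.
Among the remaining liens, by effective date: F (Jan 20, 2020), E (Jul 7, 2020), B (Sep 26, 2020), A (Nov 4, 2020), C (Feb 24, 2021), G (Oct 16, 2021).
B is senior to G before the subordination, so the two trade places.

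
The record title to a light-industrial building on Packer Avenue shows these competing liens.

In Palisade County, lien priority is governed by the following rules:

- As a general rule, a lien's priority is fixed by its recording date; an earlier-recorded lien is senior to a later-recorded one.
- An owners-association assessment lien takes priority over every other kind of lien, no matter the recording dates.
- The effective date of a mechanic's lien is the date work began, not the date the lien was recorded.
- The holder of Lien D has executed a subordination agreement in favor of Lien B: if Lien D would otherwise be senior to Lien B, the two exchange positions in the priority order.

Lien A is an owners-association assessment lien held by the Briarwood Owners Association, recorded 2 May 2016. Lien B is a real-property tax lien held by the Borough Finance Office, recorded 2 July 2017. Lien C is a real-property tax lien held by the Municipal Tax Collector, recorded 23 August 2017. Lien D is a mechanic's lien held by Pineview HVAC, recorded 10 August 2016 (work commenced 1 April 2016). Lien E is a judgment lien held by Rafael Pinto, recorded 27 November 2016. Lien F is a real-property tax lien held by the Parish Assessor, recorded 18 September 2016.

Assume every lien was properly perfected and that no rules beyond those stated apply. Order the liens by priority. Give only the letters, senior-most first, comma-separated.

First, effective dates: D relates back to 1 April 2016 (work commenced).
As an owners-association assessment lien, A is senior to every other lien.
Ordering the rest by effective date: D (1 April 2016), F (18 September 2016), E (27 November 2016), B (2 July 2017), C (23 August 2017).
Because D would otherwise rank above B, the subordination swaps them.

A, B, F, E, D, C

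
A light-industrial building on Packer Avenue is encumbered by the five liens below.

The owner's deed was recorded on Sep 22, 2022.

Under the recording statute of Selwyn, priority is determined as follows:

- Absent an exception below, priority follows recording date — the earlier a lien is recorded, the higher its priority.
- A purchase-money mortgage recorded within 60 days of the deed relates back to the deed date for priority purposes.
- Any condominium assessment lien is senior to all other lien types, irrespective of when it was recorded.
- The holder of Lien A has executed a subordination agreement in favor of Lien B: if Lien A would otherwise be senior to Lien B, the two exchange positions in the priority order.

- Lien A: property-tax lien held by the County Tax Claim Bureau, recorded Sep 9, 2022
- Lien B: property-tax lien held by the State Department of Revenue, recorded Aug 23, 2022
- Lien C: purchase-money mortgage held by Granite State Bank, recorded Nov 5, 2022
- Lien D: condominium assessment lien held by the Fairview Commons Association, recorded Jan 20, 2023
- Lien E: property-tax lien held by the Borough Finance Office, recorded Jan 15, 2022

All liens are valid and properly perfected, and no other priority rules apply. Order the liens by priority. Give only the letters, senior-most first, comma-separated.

D, E, B, A, C

First, effective dates: C was recorded within the 60-day window, so its effective date is the deed date Sep 22, 2022.
D, as a condominium assessment lien, has superpriority and ranks first.
The other liens, earliest effective date first: E (Jan 15, 2022), B (Aug 23, 2022), A (Sep 9, 2022), C (Sep 22, 2022).
A is already junior to B, so the subordination agreement changes nothing.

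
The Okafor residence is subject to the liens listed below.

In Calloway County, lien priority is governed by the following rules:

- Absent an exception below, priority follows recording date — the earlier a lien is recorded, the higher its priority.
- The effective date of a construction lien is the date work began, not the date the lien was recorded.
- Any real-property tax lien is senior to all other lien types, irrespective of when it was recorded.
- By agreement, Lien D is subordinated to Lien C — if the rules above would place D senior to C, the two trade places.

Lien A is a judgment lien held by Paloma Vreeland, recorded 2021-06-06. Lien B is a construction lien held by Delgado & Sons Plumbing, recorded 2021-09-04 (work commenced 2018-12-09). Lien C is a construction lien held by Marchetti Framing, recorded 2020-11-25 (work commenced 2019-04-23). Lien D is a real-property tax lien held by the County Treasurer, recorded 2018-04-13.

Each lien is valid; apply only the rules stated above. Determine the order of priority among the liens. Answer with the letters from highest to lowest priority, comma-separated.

C, B, D, A

Adjusting effective dates: B's effective date is 2018-12-09, when work began; C relates back to 2019-04-23 (work commenced).
D, as a real-property tax lien, has superpriority and ranks first.
The other liens, earliest effective date first: B (2018-12-09), C (2019-04-23), A (2021-06-06).
Because D would otherwise rank above C, the subordination swaps them.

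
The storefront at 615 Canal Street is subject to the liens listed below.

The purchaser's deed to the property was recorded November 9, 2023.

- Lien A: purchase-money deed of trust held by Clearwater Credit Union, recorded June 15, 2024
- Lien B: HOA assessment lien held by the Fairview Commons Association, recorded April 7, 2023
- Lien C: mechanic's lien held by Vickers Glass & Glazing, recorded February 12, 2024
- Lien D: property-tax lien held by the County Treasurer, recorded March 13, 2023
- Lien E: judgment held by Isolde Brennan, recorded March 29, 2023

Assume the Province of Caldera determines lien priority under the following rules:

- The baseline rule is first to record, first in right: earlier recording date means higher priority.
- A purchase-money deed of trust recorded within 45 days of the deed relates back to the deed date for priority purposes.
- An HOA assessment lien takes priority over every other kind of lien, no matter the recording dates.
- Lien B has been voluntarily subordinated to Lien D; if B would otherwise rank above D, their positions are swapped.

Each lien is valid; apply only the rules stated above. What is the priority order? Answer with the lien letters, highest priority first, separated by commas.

Effective dates after the stated exceptions: A was recorded 219 days after the deed — beyond 45 days — so no relation-back applies.
B, as an HOA assessment lien, has superpriority and ranks first.
Ordering the rest by effective date: D (March 13, 2023), E (March 29, 2023), C (February 12, 2024), A (June 15, 2024).
The subordination applies — B was senior to D — so B and D swap.

D, B, E, C, A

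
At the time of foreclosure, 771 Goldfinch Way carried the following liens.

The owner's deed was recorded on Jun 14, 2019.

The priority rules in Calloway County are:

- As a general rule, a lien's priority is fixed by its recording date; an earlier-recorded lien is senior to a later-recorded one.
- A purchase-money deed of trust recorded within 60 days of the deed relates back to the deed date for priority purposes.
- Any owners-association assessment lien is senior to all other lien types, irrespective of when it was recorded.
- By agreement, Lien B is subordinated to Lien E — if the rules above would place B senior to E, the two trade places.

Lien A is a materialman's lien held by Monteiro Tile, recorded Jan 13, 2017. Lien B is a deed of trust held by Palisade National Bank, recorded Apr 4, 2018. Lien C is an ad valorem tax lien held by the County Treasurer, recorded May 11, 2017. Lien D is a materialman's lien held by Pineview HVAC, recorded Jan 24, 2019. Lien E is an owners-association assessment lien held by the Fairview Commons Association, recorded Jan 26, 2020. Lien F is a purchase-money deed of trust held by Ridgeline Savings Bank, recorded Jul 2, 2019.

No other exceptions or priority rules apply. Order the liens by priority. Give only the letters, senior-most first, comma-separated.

E, A, C, B, D, F

Effective dates: F relates back to the deed date Jun 14, 2019.
E, as an owners-association assessment lien, has superpriority and ranks first.
Remaining liens by effective date: A (Jan 13, 2017), C (May 11, 2017), B (Apr 4, 2018), D (Jan 24, 2019), F (Jun 14, 2019).
B is already junior to E, so the subordination agreement changes nothing.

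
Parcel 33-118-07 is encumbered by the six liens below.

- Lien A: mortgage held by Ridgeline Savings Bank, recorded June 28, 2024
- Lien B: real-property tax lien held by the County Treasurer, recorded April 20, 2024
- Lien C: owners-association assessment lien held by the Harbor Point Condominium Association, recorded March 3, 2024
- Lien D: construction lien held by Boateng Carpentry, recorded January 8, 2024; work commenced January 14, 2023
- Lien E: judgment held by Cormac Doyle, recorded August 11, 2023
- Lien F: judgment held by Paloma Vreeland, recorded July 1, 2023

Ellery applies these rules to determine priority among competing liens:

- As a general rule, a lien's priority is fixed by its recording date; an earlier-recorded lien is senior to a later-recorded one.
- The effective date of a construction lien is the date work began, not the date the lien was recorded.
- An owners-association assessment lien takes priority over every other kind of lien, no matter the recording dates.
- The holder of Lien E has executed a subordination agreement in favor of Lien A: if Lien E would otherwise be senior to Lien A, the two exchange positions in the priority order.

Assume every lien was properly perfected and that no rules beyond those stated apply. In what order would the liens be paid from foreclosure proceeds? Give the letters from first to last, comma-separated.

C, D, F, A, B, E

Adjusting effective dates: D relates back to January 14, 2023 (work commenced).
C is an owners-association assessment lien, so it outranks all other liens regardless of date.
Ordering the rest by effective date: D (January 14, 2023), F (July 1, 2023), E (August 11, 2023), B (April 20, 2024), A (June 28, 2024).
Because E would otherwise rank above A, the subordination swaps them.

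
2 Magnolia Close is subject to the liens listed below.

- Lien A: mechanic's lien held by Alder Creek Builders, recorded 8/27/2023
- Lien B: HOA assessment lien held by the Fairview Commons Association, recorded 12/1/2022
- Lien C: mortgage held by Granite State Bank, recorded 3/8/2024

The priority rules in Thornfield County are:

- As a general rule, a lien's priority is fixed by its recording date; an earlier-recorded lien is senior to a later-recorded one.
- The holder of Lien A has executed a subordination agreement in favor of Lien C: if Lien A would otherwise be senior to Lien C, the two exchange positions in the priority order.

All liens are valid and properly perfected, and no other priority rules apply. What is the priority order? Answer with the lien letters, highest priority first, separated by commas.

B, C, A

By effective date, earliest first: B (12/1/2022), A (8/27/2023), C (3/8/2024).
A is senior to C before the subordination, so the two trade places.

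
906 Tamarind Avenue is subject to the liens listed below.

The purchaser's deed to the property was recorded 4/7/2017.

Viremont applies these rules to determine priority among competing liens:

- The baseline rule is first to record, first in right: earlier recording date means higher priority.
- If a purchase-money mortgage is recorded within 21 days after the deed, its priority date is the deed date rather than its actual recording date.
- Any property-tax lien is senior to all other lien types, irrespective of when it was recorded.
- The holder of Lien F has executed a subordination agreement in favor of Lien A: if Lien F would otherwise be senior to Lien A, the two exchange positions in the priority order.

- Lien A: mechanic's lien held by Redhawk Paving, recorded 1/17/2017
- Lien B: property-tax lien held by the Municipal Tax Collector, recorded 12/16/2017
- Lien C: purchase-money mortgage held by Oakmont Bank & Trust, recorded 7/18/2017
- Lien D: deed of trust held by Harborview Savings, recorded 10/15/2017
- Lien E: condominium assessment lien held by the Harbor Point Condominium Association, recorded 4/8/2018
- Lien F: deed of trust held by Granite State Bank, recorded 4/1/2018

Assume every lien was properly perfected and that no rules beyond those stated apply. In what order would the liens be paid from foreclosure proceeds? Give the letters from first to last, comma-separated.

B, A, C, D, F, E

Effective dates after the stated exceptions: C was recorded 102 days after the deed — beyond 21 days — so no relation-back applies.
B, as a property-tax lien, has superpriority and ranks first.
Among the remaining liens, by effective date: A (1/17/2017), C (7/18/2017), D (10/15/2017), F (4/1/2018), E (4/8/2018).
Since F is not senior to A, the subordination leaves the order unchanged.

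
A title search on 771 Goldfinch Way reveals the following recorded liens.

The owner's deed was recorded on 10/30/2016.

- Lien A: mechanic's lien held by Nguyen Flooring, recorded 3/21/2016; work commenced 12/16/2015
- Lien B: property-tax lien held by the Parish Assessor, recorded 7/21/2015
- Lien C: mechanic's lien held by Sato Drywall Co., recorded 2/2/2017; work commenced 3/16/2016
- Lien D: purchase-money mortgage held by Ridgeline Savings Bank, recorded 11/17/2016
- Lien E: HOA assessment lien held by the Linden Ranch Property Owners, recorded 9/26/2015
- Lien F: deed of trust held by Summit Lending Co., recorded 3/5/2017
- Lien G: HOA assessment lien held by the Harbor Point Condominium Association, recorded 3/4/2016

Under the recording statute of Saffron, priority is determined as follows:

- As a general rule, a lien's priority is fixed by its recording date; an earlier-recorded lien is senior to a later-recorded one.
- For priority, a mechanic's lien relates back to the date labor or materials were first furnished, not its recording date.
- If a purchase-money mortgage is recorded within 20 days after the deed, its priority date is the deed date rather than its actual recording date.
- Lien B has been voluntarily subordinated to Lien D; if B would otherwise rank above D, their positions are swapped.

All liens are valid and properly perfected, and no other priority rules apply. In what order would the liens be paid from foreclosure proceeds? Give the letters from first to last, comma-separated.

D, E, A, G, C, B, F

Adjusting effective dates: A relates back to 12/16/2015 (work commenced); C's effective date is 3/16/2016, when work began; D's effective date is the deed date, 10/30/2016.
Sorted by effective date: B (7/21/2015), E (9/26/2015), A (12/16/2015), G (3/4/2016), C (3/16/2016), D (10/30/2016), F (3/5/2017).
B is senior to D before the subordination, so the two trade places.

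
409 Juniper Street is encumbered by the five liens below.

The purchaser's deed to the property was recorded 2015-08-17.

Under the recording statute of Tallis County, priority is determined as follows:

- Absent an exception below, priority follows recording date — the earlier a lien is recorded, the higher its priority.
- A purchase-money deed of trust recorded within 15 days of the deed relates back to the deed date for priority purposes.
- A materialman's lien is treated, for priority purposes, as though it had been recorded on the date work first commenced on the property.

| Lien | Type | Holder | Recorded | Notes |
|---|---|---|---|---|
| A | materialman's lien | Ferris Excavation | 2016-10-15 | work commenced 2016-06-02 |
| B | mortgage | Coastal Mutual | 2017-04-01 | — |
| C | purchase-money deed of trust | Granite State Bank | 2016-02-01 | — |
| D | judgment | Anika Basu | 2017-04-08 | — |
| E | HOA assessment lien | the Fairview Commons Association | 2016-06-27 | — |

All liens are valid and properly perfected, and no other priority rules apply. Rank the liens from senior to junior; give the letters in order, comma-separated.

Effective dates: A relates back to 2016-06-02 (work commenced); C was recorded 168 days after the deed, outside the 15-day window, so it keeps its recording date.
By effective date: C (2016-02-01), A (2016-06-02), E (2016-06-27), B (2017-04-01), D (2017-04-08).

C, A, E, B, D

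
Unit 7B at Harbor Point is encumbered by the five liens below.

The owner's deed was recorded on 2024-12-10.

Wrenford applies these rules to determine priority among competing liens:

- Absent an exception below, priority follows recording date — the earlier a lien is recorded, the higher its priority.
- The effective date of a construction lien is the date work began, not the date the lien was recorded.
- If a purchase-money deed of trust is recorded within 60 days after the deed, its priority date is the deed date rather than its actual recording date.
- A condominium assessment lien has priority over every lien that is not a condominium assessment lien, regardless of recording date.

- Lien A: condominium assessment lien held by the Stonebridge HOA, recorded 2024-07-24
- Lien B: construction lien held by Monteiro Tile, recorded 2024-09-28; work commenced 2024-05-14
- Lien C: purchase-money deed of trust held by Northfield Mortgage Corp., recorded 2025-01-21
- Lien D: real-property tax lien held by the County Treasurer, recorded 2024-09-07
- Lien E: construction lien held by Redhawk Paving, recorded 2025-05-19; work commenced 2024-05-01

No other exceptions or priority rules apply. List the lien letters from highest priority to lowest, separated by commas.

Effective dates after the stated exceptions: B's effective date is 2024-05-14, when work began; C relates back to the deed date 2024-12-10; E's effective date is 2024-05-01, when work began.
As a condominium assessment lien, A is senior to every other lien.
Remaining liens by effective date: E (2024-05-01), B (2024-05-14), D (2024-09-07), C (2024-12-10).

A, E, B, D, C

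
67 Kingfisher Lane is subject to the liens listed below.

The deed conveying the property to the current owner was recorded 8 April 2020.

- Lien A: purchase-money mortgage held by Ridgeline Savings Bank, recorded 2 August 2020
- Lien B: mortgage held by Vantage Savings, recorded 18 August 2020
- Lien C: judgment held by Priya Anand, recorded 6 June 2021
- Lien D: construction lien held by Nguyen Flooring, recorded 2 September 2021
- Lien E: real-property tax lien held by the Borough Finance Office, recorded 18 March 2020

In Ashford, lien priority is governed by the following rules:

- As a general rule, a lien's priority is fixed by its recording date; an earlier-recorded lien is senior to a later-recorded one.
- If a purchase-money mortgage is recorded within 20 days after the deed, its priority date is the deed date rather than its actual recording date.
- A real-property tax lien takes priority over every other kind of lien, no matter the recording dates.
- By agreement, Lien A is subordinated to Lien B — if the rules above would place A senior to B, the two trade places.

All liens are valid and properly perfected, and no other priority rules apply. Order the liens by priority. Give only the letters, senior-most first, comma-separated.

First, effective dates: A was recorded 116 days after the deed — beyond 20 days — so no relation-back applies.
E is a real-property tax lien and takes priority over every other lien.
Remaining liens by effective date: A (2 August 2020), B (18 August 2020), C (6 June 2021), D (2 September 2021).
A is senior to B before the subordination, so the two trade places.

E, B, A, C, D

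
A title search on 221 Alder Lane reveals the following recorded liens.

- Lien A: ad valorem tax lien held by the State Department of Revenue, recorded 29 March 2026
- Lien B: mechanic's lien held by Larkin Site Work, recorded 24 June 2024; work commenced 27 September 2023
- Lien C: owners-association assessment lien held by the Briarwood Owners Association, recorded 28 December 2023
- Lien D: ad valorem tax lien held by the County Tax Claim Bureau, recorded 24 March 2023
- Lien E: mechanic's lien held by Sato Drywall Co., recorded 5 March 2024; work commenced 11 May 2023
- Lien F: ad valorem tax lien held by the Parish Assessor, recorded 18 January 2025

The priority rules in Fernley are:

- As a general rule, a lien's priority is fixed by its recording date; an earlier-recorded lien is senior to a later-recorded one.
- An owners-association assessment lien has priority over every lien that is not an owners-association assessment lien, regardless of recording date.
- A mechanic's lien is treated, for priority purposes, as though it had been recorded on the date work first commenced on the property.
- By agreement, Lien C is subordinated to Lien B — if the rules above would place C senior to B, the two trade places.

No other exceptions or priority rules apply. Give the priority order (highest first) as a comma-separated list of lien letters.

Effective dates after the stated exceptions: B is treated as recorded 27 September 2023, the work-commencement date; E is treated as recorded 11 May 2023, the work-commencement date.
C is an owners-association assessment lien, so it outranks all other liens regardless of date.
Remaining liens by effective date: D (24 March 2023), E (11 May 2023), B (27 September 2023), F (18 January 2025), A (29 March 2026).
The subordination applies — C was senior to B — so C and B swap.

B, D, E, C, F, A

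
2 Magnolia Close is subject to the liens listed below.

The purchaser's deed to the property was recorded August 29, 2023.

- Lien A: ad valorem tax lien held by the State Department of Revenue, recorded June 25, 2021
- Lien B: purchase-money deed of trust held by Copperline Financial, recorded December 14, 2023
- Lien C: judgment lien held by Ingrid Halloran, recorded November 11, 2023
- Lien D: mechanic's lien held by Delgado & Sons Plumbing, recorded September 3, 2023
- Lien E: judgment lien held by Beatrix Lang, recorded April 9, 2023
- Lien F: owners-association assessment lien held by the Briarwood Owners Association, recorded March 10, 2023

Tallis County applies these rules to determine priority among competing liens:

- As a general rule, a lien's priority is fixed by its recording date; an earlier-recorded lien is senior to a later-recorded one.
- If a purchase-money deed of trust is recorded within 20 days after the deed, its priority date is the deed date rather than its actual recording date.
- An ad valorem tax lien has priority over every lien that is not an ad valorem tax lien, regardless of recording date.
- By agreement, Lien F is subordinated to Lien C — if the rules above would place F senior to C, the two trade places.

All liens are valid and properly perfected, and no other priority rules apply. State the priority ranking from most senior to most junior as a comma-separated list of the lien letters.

A, C, E, D, F, B

Adjusting effective dates: B was recorded 107 days after the deed — beyond 20 days — so no relation-back applies.
A, as an ad valorem tax lien, has superpriority and ranks first.
The other liens, earliest effective date first: F (March 10, 2023), E (April 9, 2023), D (September 3, 2023), C (November 11, 2023), B (December 14, 2023).
Because F would otherwise rank above C, the subordination swaps them.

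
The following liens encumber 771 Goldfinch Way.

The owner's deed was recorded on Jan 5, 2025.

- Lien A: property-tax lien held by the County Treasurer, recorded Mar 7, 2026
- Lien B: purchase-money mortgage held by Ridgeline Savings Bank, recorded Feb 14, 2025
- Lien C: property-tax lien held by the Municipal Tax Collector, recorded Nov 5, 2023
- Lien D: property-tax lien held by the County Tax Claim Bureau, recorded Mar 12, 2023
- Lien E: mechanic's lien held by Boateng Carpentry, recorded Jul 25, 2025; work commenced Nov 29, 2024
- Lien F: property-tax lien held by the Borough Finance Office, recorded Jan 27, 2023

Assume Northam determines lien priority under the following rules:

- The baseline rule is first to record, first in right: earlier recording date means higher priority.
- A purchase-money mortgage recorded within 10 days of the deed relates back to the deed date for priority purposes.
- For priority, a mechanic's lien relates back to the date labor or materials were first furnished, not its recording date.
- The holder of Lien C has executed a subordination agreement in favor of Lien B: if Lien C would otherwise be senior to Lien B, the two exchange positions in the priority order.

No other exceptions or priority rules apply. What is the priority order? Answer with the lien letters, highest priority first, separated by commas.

Adjusting effective dates: B missed the 10-day window (40 days after the deed), so its recording date stands; E is treated as recorded Nov 29, 2024, the work-commencement date.
By effective date, earliest first: F (Jan 27, 2023), D (Mar 12, 2023), C (Nov 5, 2023), E (Nov 29, 2024), B (Feb 14, 2025), A (Mar 7, 2026).
Because C would otherwise rank above B, the subordination swaps them.

F, D, B, E, C, A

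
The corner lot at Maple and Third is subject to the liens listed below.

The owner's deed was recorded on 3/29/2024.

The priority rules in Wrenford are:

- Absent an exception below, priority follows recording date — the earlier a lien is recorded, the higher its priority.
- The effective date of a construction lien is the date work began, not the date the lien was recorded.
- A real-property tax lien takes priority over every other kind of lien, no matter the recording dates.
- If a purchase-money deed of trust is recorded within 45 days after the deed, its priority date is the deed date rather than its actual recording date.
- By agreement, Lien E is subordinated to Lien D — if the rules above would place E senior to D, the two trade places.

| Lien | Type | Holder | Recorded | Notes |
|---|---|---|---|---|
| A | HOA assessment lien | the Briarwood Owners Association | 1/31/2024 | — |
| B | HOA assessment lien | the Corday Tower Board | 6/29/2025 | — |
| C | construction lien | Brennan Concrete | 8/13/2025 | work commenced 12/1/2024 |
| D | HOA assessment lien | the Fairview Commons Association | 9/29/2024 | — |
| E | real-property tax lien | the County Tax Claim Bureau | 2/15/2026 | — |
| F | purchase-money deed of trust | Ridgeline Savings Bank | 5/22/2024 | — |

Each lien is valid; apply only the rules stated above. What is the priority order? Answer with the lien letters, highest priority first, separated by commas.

D, A, F, E, C, B

Effective dates: C relates back to 12/1/2024 (work commenced); F was recorded 54 days after the deed, outside the 45-day window, so it keeps its recording date.
As a real-property tax lien, E is senior to every other lien.
Among the remaining liens, by effective date: A (1/31/2024), F (5/22/2024), D (9/29/2024), C (12/1/2024), B (6/29/2025).
The subordination applies — E was senior to D — so E and D swap.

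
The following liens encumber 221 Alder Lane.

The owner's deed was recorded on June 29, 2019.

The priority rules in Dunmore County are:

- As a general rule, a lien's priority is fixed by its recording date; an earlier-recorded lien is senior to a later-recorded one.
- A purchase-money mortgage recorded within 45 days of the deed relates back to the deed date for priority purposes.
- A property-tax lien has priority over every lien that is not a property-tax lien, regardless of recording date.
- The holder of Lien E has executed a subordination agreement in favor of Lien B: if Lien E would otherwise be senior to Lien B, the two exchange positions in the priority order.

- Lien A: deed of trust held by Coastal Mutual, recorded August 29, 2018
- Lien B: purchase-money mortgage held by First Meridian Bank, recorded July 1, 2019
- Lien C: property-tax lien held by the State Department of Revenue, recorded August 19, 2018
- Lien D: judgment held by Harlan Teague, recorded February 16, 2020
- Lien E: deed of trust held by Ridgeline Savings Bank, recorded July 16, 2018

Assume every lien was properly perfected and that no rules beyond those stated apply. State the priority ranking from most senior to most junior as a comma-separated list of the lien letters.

Effective dates after the stated exceptions: B's effective date is the deed date, June 29, 2019.
C is a property-tax lien, so it outranks all other liens regardless of date.
Ordering the rest by effective date: E (July 16, 2018), A (August 29, 2018), B (June 29, 2019), D (February 16, 2020).
E is senior to B before the subordination, so the two trade places.

C, B, A, E, D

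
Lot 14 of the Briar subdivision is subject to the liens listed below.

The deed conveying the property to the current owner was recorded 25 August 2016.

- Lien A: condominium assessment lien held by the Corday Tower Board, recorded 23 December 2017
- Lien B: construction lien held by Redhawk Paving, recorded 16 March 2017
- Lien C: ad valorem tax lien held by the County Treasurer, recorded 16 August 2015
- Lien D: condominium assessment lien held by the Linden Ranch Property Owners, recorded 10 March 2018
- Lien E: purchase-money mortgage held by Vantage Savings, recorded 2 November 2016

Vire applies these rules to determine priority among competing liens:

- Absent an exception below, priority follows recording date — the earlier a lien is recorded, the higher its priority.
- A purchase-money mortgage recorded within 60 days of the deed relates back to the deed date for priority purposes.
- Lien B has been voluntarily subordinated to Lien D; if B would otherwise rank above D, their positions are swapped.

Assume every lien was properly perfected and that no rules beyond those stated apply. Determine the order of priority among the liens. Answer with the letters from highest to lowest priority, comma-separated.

Effective dates after the stated exceptions: E was recorded 69 days after the deed, outside the 60-day window, so it keeps its recording date.
By effective date, earliest first: C (16 August 2015), E (2 November 2016), B (16 March 2017), A (23 December 2017), D (10 March 2018).
The subordination applies — B was senior to D — so B and D swap.

C, E, D, A, B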